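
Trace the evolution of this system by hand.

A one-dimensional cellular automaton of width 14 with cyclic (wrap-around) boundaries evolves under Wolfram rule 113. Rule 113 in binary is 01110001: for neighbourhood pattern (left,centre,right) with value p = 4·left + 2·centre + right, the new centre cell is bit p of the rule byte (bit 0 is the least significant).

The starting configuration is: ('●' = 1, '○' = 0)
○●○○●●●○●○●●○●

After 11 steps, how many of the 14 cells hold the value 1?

8

k=0  ○●○○●●●○●○●●○●
k=1  ●○●○○○●●○●○●●○
k=2  ○●○●●○○●●○●○●●
k=3  ●○●○●●○○●●○●○●
k=4  ●●○●○●●○○●●○●○
k=5  ○●●○●○●●○○●●○●
k=6  ●○●●○●○●●○○●●○
k=7  ○●○●●○●○●●○○●●
k=8  ●○●○●●○●○●●○○●
k=9  ●●○●○●●○●○●●○○
k=10  ○●●○●○●●○●○●●○
k=11  ○○●●○●○●●○●○●●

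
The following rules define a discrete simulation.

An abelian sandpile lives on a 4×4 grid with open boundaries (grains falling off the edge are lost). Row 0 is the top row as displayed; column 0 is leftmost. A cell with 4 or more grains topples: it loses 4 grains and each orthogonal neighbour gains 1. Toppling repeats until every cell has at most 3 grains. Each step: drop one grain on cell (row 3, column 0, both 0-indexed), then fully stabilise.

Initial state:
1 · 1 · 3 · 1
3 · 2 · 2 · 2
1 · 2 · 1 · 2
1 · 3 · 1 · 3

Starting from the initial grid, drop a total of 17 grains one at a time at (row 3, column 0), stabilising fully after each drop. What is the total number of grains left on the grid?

t=0: 1 · 1 · 3 · 1
3 · 2 · 2 · 2
1 · 2 · 1 · 2
1 · 3 · 1 · 3
t=1: 1 · 1 · 3 · 1
3 · 2 · 2 · 2
1 · 2 · 1 · 2
2 · 3 · 1 · 3
t=2: 1 · 1 · 3 · 1
3 · 2 · 2 · 2
1 · 2 · 1 · 2
3 · 3 · 1 · 3
t=3: 1 · 1 · 3 · 1
3 · 2 · 2 · 2
2 · 3 · 1 · 2
1 · 0 · 2 · 3
t=4: 1 · 1 · 3 · 1
3 · 2 · 2 · 2
2 · 3 · 1 · 2
2 · 0 · 2 · 3
t=5: 1 · 1 · 3 · 1
3 · 2 · 2 · 2
2 · 3 · 1 · 2
3 · 0 · 2 · 3
t=6: 1 · 1 · 3 · 1
3 · 2 · 2 · 2
3 · 3 · 1 · 2
0 · 1 · 2 · 3
t=7: 1 · 1 · 3 · 1
3 · 2 · 2 · 2
3 · 3 · 1 · 2
1 · 1 · 2 · 3
t=8: 1 · 1 · 3 · 1
3 · 2 · 2 · 2
3 · 3 · 1 · 2
2 · 1 · 2 · 3
t=9: 1 · 1 · 3 · 1
3 · 2 · 2 · 2
3 · 3 · 1 · 2
3 · 1 · 2 · 3
t=10: 2 · 2 · 3 · 1
1 · 0 · 3 · 2
2 · 1 · 2 · 2
1 · 3 · 2 · 3
t=11: 2 · 2 · 3 · 1
1 · 0 · 3 · 2
2 · 1 · 2 · 2
2 · 3 · 2 · 3
t=12: 2 · 2 · 3 · 1
1 · 0 · 3 · 2
2 · 1 · 2 · 2
3 · 3 · 2 · 3
t=13: 2 · 2 · 3 · 1
1 · 0 · 3 · 2
3 · 2 · 2 · 2
1 · 0 · 3 · 3
t=14: 2 · 2 · 3 · 1
1 · 0 · 3 · 2
3 · 2 · 2 · 2
2 · 0 · 3 · 3
t=15: 2 · 2 · 3 · 1
1 · 0 · 3 · 2
3 · 2 · 2 · 2
3 · 0 · 3 · 3
t=16: 2 · 2 · 3 · 1
2 · 0 · 3 · 2
0 · 3 · 2 · 2
1 · 1 · 3 · 3
t=17: 2 · 2 · 3 · 1
2 · 0 · 3 · 2
0 · 3 · 2 · 2
2 · 1 · 3 · 3

31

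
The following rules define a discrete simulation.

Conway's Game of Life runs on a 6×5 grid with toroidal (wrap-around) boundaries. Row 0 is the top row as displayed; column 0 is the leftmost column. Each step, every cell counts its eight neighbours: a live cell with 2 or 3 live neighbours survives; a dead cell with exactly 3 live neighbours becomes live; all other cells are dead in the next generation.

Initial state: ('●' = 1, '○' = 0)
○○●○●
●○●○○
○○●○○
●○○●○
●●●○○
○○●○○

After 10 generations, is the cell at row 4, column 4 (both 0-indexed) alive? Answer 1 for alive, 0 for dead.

k=0  ○○●○●
●○●○○
○○●○○
●○○●○
●●●○○
○○●○○
k=1  ○○●○○
○○●○○
○○●●●
●○○●●
●○●●●
●○●○○
k=2  ○○●●○
○●●○○
●●●○○
○○○○○
○○●○○
●○●○○
k=3  ○○○●○
●○○○○
●○●○○
○○●○○
○●○○○
○○●○○
k=4  ○○○○○
○●○○●
○○○○○
○○●○○
○●●○○
○○●○○
k=5  ○○○○○
○○○○○
○○○○○
○●●○○
○●●●○
○●●○○
k=6  ○○○○○
○○○○○
○○○○○
○●○●○
●○○●○
○●○●○
k=7  ○○○○○
○○○○○
○○○○○
○○●○●
●●○●○
○○●○●
k=8  ○○○○○
○○○○○
○○○○○
●●●●●
●●○○○
●●●●●
k=9  ●●●●●
○○○○○
●●●●●
○○●●●
○○○○○
○○●●●
k=10  ●●○○○
○○○○○
●●○○○
○○○○○
○○○○○
○○○○○

0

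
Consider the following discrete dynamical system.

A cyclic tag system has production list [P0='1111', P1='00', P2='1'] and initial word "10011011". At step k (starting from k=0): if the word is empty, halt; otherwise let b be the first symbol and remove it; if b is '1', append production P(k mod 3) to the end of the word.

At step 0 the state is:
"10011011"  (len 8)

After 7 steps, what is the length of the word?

t=0: "10011011"  (len 8)
t=1: "00110111111"  (len 11)
t=2: "0110111111"  (len 10)
t=3: "110111111"  (len 9)
t=4: "101111111111"  (len 12)
t=5: "0111111111100"  (len 13)
t=6: "111111111100"  (len 12)
t=7: "111111111001111"  (len 15)

15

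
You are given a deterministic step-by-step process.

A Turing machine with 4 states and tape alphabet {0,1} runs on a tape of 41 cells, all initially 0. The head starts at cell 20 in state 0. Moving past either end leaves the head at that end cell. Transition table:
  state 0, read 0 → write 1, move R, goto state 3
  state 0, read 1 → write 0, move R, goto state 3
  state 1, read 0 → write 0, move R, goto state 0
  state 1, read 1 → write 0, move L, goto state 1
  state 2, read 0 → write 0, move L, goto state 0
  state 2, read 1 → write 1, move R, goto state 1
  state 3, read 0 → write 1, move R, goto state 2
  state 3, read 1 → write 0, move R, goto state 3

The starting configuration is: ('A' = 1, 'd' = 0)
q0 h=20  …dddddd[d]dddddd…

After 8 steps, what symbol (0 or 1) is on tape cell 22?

0

k=0  q0 h=20  …dddddd[d]dddddd…
k=1  q3 h=21  …dddddA[d]dddddd…
k=2  q2 h=22  …ddddAA[d]dddddd…
k=3  q0 h=21  …dddddA[A]dddddd…
k=4  q3 h=22  …ddddAd[d]dddddd…
k=5  q2 h=23  …dddAdA[d]dddddd…
k=6  q0 h=22  …ddddAd[A]dddddd…
k=7  q3 h=23  …dddAdd[d]dddddd…
k=8  q2 h=24  …ddAddA[d]dddddd…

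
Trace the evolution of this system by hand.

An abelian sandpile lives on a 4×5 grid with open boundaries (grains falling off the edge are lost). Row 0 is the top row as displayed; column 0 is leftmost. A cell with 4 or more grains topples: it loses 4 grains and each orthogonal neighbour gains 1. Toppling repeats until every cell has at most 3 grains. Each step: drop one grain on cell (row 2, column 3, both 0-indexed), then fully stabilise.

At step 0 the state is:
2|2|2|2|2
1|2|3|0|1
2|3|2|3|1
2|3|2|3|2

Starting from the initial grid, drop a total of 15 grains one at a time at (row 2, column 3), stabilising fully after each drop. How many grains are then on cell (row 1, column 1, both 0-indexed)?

gen 0: 2|2|2|2|2
1|2|3|0|1
2|3|2|3|1
2|3|2|3|2
gen 1: 2|2|2|2|2
1|2|3|1|1
2|3|3|1|2
2|3|3|0|3
gen 2: 2|2|2|2|2
1|2|3|1|1
2|3|3|2|2
2|3|3|0|3
gen 3: 2|2|2|2|2
1|2|3|1|1
2|3|3|3|2
2|3|3|0|3
gen 4: 2|3|3|2|2
2|0|1|3|1
3|2|3|1|3
3|1|1|2|3
gen 5: 2|3|3|2|2
2|0|1|3|1
3|2|3|2|3
3|1|1|2|3
gen 6: 2|3|3|2|2
2|0|1|3|1
3|2|3|3|3
3|1|1|2|3
gen 7: 2|3|3|3|2
2|0|3|1|3
3|3|1|0|2
3|1|3|1|1
gen 8: 2|3|3|3|2
2|0|3|1|3
3|3|1|1|2
3|1|3|1|1
gen 9: 2|3|3|3|2
2|0|3|1|3
3|3|1|2|2
3|1|3|1|1
gen 10: 2|3|3|3|2
2|0|3|1|3
3|3|1|3|2
3|1|3|1|1
gen 11: 2|3|3|3|2
2|0|3|2|3
3|3|2|0|3
3|1|3|2|1
gen 12: 2|3|3|3|2
2|0|3|2|3
3|3|2|1|3
3|1|3|2|1
gen 13: 2|3|3|3|2
2|0|3|2|3
3|3|2|2|3
3|1|3|2|1
gen 14: 2|3|3|3|2
2|0|3|2|3
3|3|2|3|3
3|1|3|2|1
gen 15: 3|0|2|2|0
3|3|2|3|2
1|2|3|0|2
1|0|2|1|3

3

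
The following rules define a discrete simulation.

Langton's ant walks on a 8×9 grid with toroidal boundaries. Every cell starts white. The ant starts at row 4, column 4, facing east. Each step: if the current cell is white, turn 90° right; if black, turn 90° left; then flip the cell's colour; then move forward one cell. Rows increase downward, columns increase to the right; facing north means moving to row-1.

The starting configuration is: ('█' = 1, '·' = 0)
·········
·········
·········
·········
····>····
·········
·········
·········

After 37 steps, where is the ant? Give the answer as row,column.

step 0: ·········
·········
·········
·········
····>····
·········
·········
·········
step 1: ·········
·········
·········
·········
····█····
····v····
·········
·········
step 2: ·········
·········
·········
·········
····█····
···<█····
·········
·········
step 3: ·········
·········
·········
·········
···^█····
···██····
·········
·········
step 4: ·········
·········
·········
·········
···█>····
···██····
·········
·········
step 5: ·········
·········
·········
····^····
···█·····
···██····
·········
·········
step 6: ·········
·········
·········
····█>···
···█·····
···██····
·········
·········
step 7: ·········
·········
·········
····██···
···█·v···
···██····
·········
·········
step 8: ·········
·········
·········
····██···
···█<█···
···██····
·········
·········
step 9: ·········
·········
·········
····^█···
···███···
···██····
·········
·········
step 10: ·········
·········
·········
···<·█···
···███···
···██····
·········
·········
step 11: ·········
·········
···^·····
···█·█···
···███···
···██····
·········
·········
step 12: ·········
·········
···█>····
···█·█···
···███···
···██····
·········
·········
step 13: ·········
·········
···██····
···█v█···
···███···
···██····
·········
·········
step 14: ·········
·········
···██····
···<██···
···███···
···██····
·········
·········
step 15: ·········
·········
···██····
····██···
···v██···
···██····
·········
·········
step 16: ·········
·········
···██····
····██···
····>█···
···██····
·········
·········
step 17: ·········
·········
···██····
····^█···
·····█···
···██····
·········
·········
step 18: ·········
·········
···██····
···<·█···
·····█···
···██····
·········
·········
step 19: ·········
·········
···^█····
···█·█···
·····█···
···██····
·········
·········
step 20: ·········
·········
··<·█····
···█·█···
·····█···
···██····
·········
·········
step 21: ·········
··^······
··█·█····
···█·█···
·····█···
···██····
·········
·········
step 22: ·········
··█>·····
··█·█····
···█·█···
·····█···
···██····
·········
·········
step 23: ·········
··██·····
··█v█····
···█·█···
·····█···
···██····
·········
·········
step 24: ·········
··██·····
··<██····
···█·█···
·····█···
···██····
·········
·········
step 25: ·········
··██·····
···██····
··v█·█···
·····█···
···██····
·········
·········
step 26: ·········
··██·····
···██····
·<██·█···
·····█···
···██····
·········
·········
step 27: ·········
··██·····
·^·██····
·███·█···
·····█···
···██····
·········
·········
step 28: ·········
··██·····
·█>██····
·███·█···
·····█···
···██····
·········
·········
step 29: ·········
··██·····
·████····
·█v█·█···
·····█···
···██····
·········
·········
step 30: ·········
··██·····
·████····
·█·>·█···
·····█···
···██····
·········
·········
step 31: ·········
··██·····
·██^█····
·█···█···
·····█···
···██····
·········
·········
step 32: ·········
··██·····
·█<·█····
·█···█···
·····█···
···██····
·········
·········
step 33: ·········
··██·····
·█··█····
·█v··█···
·····█···
···██····
·········
·········
step 34: ·········
··██·····
·█··█····
·<█··█···
·····█···
···██····
·········
·········
step 35: ·········
··██·····
·█··█····
··█··█···
·v···█···
···██····
·········
·········
step 36: ·········
··██·····
·█··█····
··█··█···
<█···█···
···██····
·········
·········
step 37: ·········
··██·····
·█··█····
^·█··█···
██···█···
···██····
·········
·········

3,0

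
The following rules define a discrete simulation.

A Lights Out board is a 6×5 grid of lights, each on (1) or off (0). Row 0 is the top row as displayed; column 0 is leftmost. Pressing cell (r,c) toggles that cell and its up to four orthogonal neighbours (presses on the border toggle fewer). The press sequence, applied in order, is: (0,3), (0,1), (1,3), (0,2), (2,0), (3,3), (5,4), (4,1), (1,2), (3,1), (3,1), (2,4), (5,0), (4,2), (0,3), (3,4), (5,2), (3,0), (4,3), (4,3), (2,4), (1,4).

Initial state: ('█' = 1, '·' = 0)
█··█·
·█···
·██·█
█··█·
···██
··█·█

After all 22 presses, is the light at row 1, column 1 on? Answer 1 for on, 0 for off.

1

[0] █··█·
·█···
·██·█
█··█·
···██
··█·█
[1] █·█·█
·█·█·
·██·█
█··█·
···██
··█·█
[2] ·█··█
···█·
·██·█
█··█·
···██
··█·█
[3] ·█·██
··█·█
·████
█··█·
···██
··█·█
[4] ··█·█
····█
·████
█··█·
···██
··█·█
[5] ··█·█
█···█
█·███
···█·
···██
··█·█
[6] ··█·█
█···█
█·█·█
··█·█
····█
··█·█
[7] ··█·█
█···█
█·█·█
··█·█
·····
··██·
[8] ··█·█
█···█
█·█·█
·██·█
███··
·███·
[9] ····█
█████
█···█
·██·█
███··
·███·
[10] ····█
█████
██··█
█···█
█·█··
·███·
[11] ····█
█████
█···█
·██·█
███··
·███·
[12] ····█
████·
█··█·
·██··
███··
·███·
[13] ····█
████·
█··█·
·██··
·██··
█·██·
[14] ····█
████·
█··█·
·█···
···█·
█··█·
[15] ··██·
███··
█··█·
·█···
···█·
█··█·
[16] ··██·
███··
█··██
·█·██
···██
█··█·
[17] ··██·
███··
█··██
·█·██
··███
███··
[18] ··██·
███··
···██
█··██
█·███
███··
[19] ··██·
███··
···██
█···█
█····
████·
[20] ··██·
███··
···██
█··██
█·███
███··
[21] ··██·
███·█
·····
█··█·
█·███
███··
[22] ··███
████·
····█
█··█·
█·███
███··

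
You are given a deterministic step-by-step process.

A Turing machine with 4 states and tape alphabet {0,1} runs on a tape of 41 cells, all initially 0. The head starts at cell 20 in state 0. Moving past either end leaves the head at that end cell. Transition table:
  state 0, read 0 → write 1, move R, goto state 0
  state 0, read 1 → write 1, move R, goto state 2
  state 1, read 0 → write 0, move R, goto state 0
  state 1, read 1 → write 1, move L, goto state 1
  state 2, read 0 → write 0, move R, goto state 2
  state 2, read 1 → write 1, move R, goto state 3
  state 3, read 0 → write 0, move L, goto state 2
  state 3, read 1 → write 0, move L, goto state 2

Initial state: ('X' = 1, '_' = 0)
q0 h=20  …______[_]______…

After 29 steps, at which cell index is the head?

[0] q0 h=20  …______[_]______…
[1] q0 h=21  …_____X[_]______…
[2] q0 h=22  …____XX[_]______…
[3] q0 h=23  …___XXX[_]______…
[4] q0 h=24  …__XXXX[_]______…
[5] q0 h=25  …_XXXXX[_]______…
[6] q0 h=26  …XXXXXX[_]______…
[7] q0 h=27  …XXXXXX[_]______…
[8] q0 h=28  …XXXXXX[_]______…
[9] q0 h=29  …XXXXXX[_]______…
[10] q0 h=30  …XXXXXX[_]______…
[11] q0 h=31  …XXXXXX[_]______…
[12] q0 h=32  …XXXXXX[_]______…
[13] q0 h=33  …XXXXXX[_]______…
[14] q0 h=34  …XXXXXX[_]______|
[15] q0 h=35  …XXXXXX[_]_____|
[16] q0 h=36  …XXXXXX[_]____|
[17] q0 h=37  …XXXXXX[_]___|
[18] q0 h=38  …XXXXXX[_]__|
[19] q0 h=39  …XXXXXX[_]_|
[20] q0 h=40  …XXXXXX[_]|
[21] q0 h=40  …XXXXXX[X]|
[22] q2 h=40  …XXXXXX[X]|
[23] q3 h=40  …XXXXXX[X]|
[24] q2 h=39  …XXXXXX[X]_|
[25] q3 h=40  …XXXXXX[_]|
[26] q2 h=39  …XXXXXX[X]_|
[27] q3 h=40  …XXXXXX[_]|
[28] q2 h=39  …XXXXXX[X]_|
[29] q3 h=40  …XXXXXX[_]|

40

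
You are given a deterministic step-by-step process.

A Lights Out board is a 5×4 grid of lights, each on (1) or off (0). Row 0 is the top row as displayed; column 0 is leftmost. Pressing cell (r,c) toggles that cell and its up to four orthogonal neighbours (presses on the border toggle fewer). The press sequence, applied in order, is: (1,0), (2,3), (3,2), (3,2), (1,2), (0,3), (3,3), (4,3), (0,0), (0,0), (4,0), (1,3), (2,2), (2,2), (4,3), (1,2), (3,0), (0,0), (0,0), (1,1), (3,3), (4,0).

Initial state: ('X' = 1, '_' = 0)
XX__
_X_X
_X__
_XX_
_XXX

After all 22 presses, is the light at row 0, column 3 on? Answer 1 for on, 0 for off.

t=0: XX__
_X_X
_X__
_XX_
_XXX
t=1: _X__
X__X
XX__
_XX_
_XXX
t=2: _X__
X___
XXXX
_XXX
_XXX
t=3: _X__
X___
XX_X
____
_X_X
t=4: _X__
X___
XXXX
_XXX
_XXX
t=5: _XX_
XXXX
XX_X
_XXX
_XXX
t=6: _X_X
XXX_
XX_X
_XXX
_XXX
t=7: _X_X
XXX_
XX__
_X__
_XX_
t=8: _X_X
XXX_
XX__
_X_X
_X_X
t=9: X__X
_XX_
XX__
_X_X
_X_X
t=10: _X_X
XXX_
XX__
_X_X
_X_X
t=11: _X_X
XXX_
XX__
XX_X
X__X
t=12: _X__
XX_X
XX_X
XX_X
X__X
t=13: _X__
XXXX
X_X_
XXXX
X__X
t=14: _X__
XX_X
XX_X
XX_X
X__X
t=15: _X__
XX_X
XX_X
XX__
X_X_
t=16: _XX_
X_X_
XXXX
XX__
X_X_
t=17: _XX_
X_X_
_XXX
____
__X_
t=18: X_X_
__X_
_XXX
____
__X_
t=19: _XX_
X_X_
_XXX
____
__X_
t=20: __X_
_X__
__XX
____
__X_
t=21: __X_
_X__
__X_
__XX
__XX
t=22: __X_
_X__
__X_
X_XX
XXXX

0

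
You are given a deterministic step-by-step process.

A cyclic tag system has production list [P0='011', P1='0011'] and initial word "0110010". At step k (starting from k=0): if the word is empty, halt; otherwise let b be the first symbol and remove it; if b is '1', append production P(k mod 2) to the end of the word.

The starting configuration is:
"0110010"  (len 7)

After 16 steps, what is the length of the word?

t=0: "0110010"  (len 7)
t=1: "110010"  (len 6)
t=2: "100100011"  (len 9)
t=3: "00100011011"  (len 11)
t=4: "0100011011"  (len 10)
t=5: "100011011"  (len 9)
t=6: "000110110011"  (len 12)
t=7: "00110110011"  (len 11)
t=8: "0110110011"  (len 10)
t=9: "110110011"  (len 9)
t=10: "101100110011"  (len 12)
t=11: "01100110011011"  (len 14)
t=12: "1100110011011"  (len 13)
t=13: "100110011011011"  (len 15)
t=14: "001100110110110011"  (len 18)
t=15: "01100110110110011"  (len 17)
t=16: "1100110110110011"  (len 16)

16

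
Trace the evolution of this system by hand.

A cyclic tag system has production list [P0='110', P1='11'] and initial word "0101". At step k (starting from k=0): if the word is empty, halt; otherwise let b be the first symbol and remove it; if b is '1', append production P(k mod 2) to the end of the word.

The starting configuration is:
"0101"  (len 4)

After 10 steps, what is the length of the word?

13

k=0  "0101"  (len 4)
k=1  "101"  (len 3)
k=2  "0111"  (len 4)
k=3  "111"  (len 3)
k=4  "1111"  (len 4)
k=5  "111110"  (len 6)
k=6  "1111011"  (len 7)
k=7  "111011110"  (len 9)
k=8  "1101111011"  (len 10)
k=9  "101111011110"  (len 12)
k=10  "0111101111011"  (len 13)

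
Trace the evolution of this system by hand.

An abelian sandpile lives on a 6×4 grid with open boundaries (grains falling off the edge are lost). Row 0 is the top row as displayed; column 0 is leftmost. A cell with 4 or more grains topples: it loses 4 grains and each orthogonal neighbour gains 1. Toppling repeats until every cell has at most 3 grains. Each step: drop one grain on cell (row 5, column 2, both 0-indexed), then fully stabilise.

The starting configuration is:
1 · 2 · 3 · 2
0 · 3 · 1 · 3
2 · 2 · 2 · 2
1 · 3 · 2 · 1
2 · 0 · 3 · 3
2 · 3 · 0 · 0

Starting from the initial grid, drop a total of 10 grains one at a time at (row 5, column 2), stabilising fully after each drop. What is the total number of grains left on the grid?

k=0  1 · 2 · 3 · 2
0 · 3 · 1 · 3
2 · 2 · 2 · 2
1 · 3 · 2 · 1
2 · 0 · 3 · 3
2 · 3 · 0 · 0
k=1  1 · 2 · 3 · 2
0 · 3 · 1 · 3
2 · 2 · 2 · 2
1 · 3 · 2 · 1
2 · 0 · 3 · 3
2 · 3 · 1 · 0
k=2  1 · 2 · 3 · 2
0 · 3 · 1 · 3
2 · 2 · 2 · 2
1 · 3 · 2 · 1
2 · 0 · 3 · 3
2 · 3 · 2 · 0
k=3  1 · 2 · 3 · 2
0 · 3 · 1 · 3
2 · 2 · 2 · 2
1 · 3 · 2 · 1
2 · 0 · 3 · 3
2 · 3 · 3 · 0
k=4  1 · 2 · 3 · 2
0 · 3 · 1 · 3
2 · 2 · 2 · 2
1 · 3 · 3 · 2
2 · 2 · 1 · 0
3 · 0 · 2 · 2
k=5  1 · 2 · 3 · 2
0 · 3 · 1 · 3
2 · 2 · 2 · 2
1 · 3 · 3 · 2
2 · 2 · 1 · 0
3 · 0 · 3 · 2
k=6  1 · 2 · 3 · 2
0 · 3 · 1 · 3
2 · 2 · 2 · 2
1 · 3 · 3 · 2
2 · 2 · 2 · 0
3 · 1 · 0 · 3
k=7  1 · 2 · 3 · 2
0 · 3 · 1 · 3
2 · 2 · 2 · 2
1 · 3 · 3 · 2
2 · 2 · 2 · 0
3 · 1 · 1 · 3
k=8  1 · 2 · 3 · 2
0 · 3 · 1 · 3
2 · 2 · 2 · 2
1 · 3 · 3 · 2
2 · 2 · 2 · 0
3 · 1 · 2 · 3
k=9  1 · 2 · 3 · 2
0 · 3 · 1 · 3
2 · 2 · 2 · 2
1 · 3 · 3 · 2
2 · 2 · 2 · 0
3 · 1 · 3 · 3
k=10  1 · 2 · 3 · 2
0 · 3 · 1 · 3
2 · 2 · 2 · 2
1 · 3 · 3 · 2
2 · 2 · 3 · 1
3 · 2 · 1 · 0

46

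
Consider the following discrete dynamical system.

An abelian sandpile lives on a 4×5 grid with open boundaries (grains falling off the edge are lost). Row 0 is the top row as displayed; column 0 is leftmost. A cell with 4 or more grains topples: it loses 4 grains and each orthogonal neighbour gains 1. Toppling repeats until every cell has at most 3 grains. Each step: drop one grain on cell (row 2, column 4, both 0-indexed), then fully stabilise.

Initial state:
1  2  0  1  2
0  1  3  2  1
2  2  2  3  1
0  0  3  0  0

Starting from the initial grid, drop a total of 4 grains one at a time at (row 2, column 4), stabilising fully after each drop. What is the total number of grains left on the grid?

0) 1  2  0  1  2
0  1  3  2  1
2  2  2  3  1
0  0  3  0  0
1) 1  2  0  1  2
0  1  3  2  1
2  2  2  3  2
0  0  3  0  0
2) 1  2  0  1  2
0  1  3  2  1
2  2  2  3  3
0  0  3  0  0
3) 1  2  0  1  2
0  1  3  3  2
2  2  3  0  1
0  0  3  1  1
4) 1  2  0  1  2
0  1  3  3  2
2  2  3  0  2
0  0  3  1  1

29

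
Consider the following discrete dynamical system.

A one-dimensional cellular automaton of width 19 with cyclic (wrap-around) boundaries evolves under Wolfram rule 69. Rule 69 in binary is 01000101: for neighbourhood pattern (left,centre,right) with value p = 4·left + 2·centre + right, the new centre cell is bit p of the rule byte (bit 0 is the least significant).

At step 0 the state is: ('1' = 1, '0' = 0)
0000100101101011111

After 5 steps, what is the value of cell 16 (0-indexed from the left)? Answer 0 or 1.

step 0: 0000100101101011111
step 1: 0110100100101000001
step 2: 0010100100101011101
step 3: 0010100100101000101
step 4: 0010100100101010101
step 5: 0010100100101010101

1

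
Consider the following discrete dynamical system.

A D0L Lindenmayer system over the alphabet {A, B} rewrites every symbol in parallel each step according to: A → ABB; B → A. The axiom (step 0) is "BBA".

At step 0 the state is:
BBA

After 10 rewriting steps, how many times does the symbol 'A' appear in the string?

1365

k=0  BBA
k=1  AAABB
k=2  ABBABBABBAA
k=3  ABBAAABBAAABBAAABBABB
k=4  ABBAAABBABBABBAAABBABBABBAAABBABBABBAAABBAA
k=5  ABBAAABBABBABBAAABBAAABBAAABBABBABBAAABBAAABBAAABBABBABBAAABBAAABBAAABBABBABBAAABBABB
k=6  ABBAAABBABBABBAAABBAAABBAAABBABBABBAAABBABBABBAAABBABBABBA…BBABBABBAAABBABBABBAAABBABBABBAAABBAAABBAAABBABBABBAAABBAA  (len 171)
k=7  ABBAAABBABBABBAAABBAAABBAAABBABBABBAAABBABBABBAAABBABBABBA…BABBABBAAABBABBABBAAABBABBABBAAABBAAABBAAABBABBABBAAABBABB  (len 341)
k=8  ABBAAABBABBABBAAABBAAABBAAABBABBABBAAABBABBABBAAABBABBABBA…BBABBABBAAABBABBABBAAABBABBABBAAABBAAABBAAABBABBABBAAABBAA  (len 683)
k=9  ABBAAABBABBABBAAABBAAABBAAABBABBABBAAABBABBABBAAABBABBABBA…BABBABBAAABBABBABBAAABBABBABBAAABBAAABBAAABBABBABBAAABBABB  (len 1365)
k=10  ABBAAABBABBABBAAABBAAABBAAABBABBABBAAABBABBABBAAABBABBABBA…BBABBABBAAABBABBABBAAABBABBABBAAABBAAABBAAABBABBABBAAABBAA  (len 2731)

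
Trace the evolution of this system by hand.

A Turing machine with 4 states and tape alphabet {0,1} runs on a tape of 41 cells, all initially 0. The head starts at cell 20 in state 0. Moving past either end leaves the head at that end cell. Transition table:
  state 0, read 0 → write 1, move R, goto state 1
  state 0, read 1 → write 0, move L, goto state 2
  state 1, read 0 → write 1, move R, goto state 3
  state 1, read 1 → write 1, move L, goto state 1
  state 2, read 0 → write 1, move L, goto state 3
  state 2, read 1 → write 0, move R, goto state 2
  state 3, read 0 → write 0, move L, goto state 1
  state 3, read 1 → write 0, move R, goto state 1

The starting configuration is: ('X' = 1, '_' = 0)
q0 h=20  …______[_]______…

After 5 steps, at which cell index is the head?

19

t=0: q0 h=20  …______[_]______…
t=1: q1 h=21  …_____X[_]______…
t=2: q3 h=22  …____XX[_]______…
t=3: q1 h=21  …_____X[X]______…
t=4: q1 h=20  …______[X]X_____…
t=5: q1 h=19  …______[_]XX____…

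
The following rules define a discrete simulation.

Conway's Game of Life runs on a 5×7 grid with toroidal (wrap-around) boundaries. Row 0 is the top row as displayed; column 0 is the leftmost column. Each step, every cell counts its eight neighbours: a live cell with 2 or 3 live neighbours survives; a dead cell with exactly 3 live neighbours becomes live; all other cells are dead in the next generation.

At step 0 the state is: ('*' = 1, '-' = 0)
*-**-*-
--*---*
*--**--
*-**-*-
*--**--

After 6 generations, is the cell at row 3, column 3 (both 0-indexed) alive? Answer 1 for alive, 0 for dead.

0) *-**-*-
--*---*
*--**--
*-**-*-
*--**--
1) *-*--*-
*-*--**
*---**-
*-*--*-
*----*-
2) *---**-
*--*---
*--**--
*----*-
*---**-
3) **-*-*-
**-*-*-
**-**--
**-*-*-
**-----
4) -------
---*-*-
---*-*-
---*---
-------
5) -------
-------
--**---
----*--
-------
6) -------
-------
---*---
---*---
-------

1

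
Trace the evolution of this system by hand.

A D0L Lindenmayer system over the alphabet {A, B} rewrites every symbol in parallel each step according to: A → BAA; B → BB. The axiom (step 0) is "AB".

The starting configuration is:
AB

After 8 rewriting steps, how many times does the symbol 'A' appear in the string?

256

gen 0: AB
gen 1: BAABB
gen 2: BBBAABAABBBB
gen 3: BBBBBBBAABAABBBAABAABBBBBBBB
gen 4: BBBBBBBBBBBBBBBAABAABBBAABAABBBBBBBAABAABBBAABAABBBBBBBBBBBBBBBB
gen 5: BBBBBBBBBBBBBBBBBBBBBBBBBBBBBBBAABAABBBAABAABBBBBBBAABAABB…BAABAABBBBBBBAABAABBBAABAABBBBBBBBBBBBBBBBBBBBBBBBBBBBBBBB  (len 144)
gen 6: BBBBBBBBBBBBBBBBBBBBBBBBBBBBBBBBBBBBBBBBBBBBBBBBBBBBBBBBBB…BBBBBBBBBBBBBBBBBBBBBBBBBBBBBBBBBBBBBBBBBBBBBBBBBBBBBBBBBB  (len 320)
gen 7: BBBBBBBBBBBBBBBBBBBBBBBBBBBBBBBBBBBBBBBBBBBBBBBBBBBBBBBBBB…BBBBBBBBBBBBBBBBBBBBBBBBBBBBBBBBBBBBBBBBBBBBBBBBBBBBBBBBBB  (len 704)
gen 8: BBBBBBBBBBBBBBBBBBBBBBBBBBBBBBBBBBBBBBBBBBBBBBBBBBBBBBBBBB…BBBBBBBBBBBBBBBBBBBBBBBBBBBBBBBBBBBBBBBBBBBBBBBBBBBBBBBBBB  (len 1536)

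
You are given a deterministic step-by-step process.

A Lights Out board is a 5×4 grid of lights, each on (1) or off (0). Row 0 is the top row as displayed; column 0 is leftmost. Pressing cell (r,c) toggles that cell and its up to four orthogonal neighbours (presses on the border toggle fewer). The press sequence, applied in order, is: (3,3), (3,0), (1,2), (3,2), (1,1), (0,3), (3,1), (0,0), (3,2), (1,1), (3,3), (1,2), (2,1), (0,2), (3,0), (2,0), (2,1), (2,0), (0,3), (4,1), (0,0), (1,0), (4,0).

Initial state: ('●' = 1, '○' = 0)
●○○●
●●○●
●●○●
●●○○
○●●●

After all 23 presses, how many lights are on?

9

step 0: ●○○●
●●○●
●●○●
●●○○
○●●●
step 1: ●○○●
●●○●
●●○○
●●●●
○●●○
step 2: ●○○●
●●○●
○●○○
○○●●
●●●○
step 3: ●○●●
●○●○
○●●○
○○●●
●●●○
step 4: ●○●●
●○●○
○●○○
○●○○
●●○○
step 5: ●●●●
○●○○
○○○○
○●○○
●●○○
step 6: ●●○○
○●○●
○○○○
○●○○
●●○○
step 7: ●●○○
○●○●
○●○○
●○●○
●○○○
step 8: ○○○○
●●○●
○●○○
●○●○
●○○○
step 9: ○○○○
●●○●
○●●○
●●○●
●○●○
step 10: ○●○○
○○●●
○○●○
●●○●
●○●○
step 11: ○●○○
○○●●
○○●●
●●●○
●○●●
step 12: ○●●○
○●○○
○○○●
●●●○
●○●●
step 13: ○●●○
○○○○
●●●●
●○●○
●○●●
step 14: ○○○●
○○●○
●●●●
●○●○
●○●●
step 15: ○○○●
○○●○
○●●●
○●●○
○○●●
step 16: ○○○●
●○●○
●○●●
●●●○
○○●●
step 17: ○○○●
●●●○
○●○●
●○●○
○○●●
step 18: ○○○●
○●●○
●○○●
○○●○
○○●●
step 19: ○○●○
○●●●
●○○●
○○●○
○○●●
step 20: ○○●○
○●●●
●○○●
○●●○
●●○●
step 21: ●●●○
●●●●
●○○●
○●●○
●●○●
step 22: ○●●○
○○●●
○○○●
○●●○
●●○●
step 23: ○●●○
○○●●
○○○●
●●●○
○○○●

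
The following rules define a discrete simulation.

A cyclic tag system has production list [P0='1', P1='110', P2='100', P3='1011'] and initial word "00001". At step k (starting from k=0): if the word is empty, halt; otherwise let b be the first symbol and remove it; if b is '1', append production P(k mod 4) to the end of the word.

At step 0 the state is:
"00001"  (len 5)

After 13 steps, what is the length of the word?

7

step 0: "00001"  (len 5)
step 1: "0001"  (len 4)
step 2: "001"  (len 3)
step 3: "01"  (len 2)
step 4: "1"  (len 1)
step 5: "1"  (len 1)
step 6: "110"  (len 3)
step 7: "10100"  (len 5)
step 8: "01001011"  (len 8)
step 9: "1001011"  (len 7)
step 10: "001011110"  (len 9)
step 11: "01011110"  (len 8)
step 12: "1011110"  (len 7)
step 13: "0111101"  (len 7)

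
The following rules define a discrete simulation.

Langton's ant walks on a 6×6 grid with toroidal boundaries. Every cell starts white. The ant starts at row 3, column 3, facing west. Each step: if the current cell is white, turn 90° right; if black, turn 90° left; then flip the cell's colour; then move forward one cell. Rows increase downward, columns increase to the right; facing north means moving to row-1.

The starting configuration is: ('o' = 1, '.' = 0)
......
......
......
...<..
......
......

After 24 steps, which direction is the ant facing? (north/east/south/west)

east

step 0: ......
......
......
...<..
......
......
step 1: ......
......
...^..
...o..
......
......
step 2: ......
......
...o>.
...o..
......
......
step 3: ......
......
...oo.
...ov.
......
......
step 4: ......
......
...oo.
...<o.
......
......
step 5: ......
......
...oo.
....o.
...v..
......
step 6: ......
......
...oo.
....o.
..<o..
......
step 7: ......
......
...oo.
..^.o.
..oo..
......
step 8: ......
......
...oo.
..o>o.
..oo..
......
step 9: ......
......
...oo.
..ooo.
..ov..
......
step 10: ......
......
...oo.
..ooo.
..o.>.
......
step 11: ......
......
...oo.
..ooo.
..o.o.
....v.
step 12: ......
......
...oo.
..ooo.
..o.o.
...<o.
step 13: ......
......
...oo.
..ooo.
..o^o.
...oo.
step 14: ......
......
...oo.
..ooo.
..oo>.
...oo.
step 15: ......
......
...oo.
..oo^.
..oo..
...oo.
step 16: ......
......
...oo.
..o<..
..oo..
...oo.
step 17: ......
......
...oo.
..o...
..ov..
...oo.
step 18: ......
......
...oo.
..o...
..o.>.
...oo.
step 19: ......
......
...oo.
..o...
..o.o.
...ov.
step 20: ......
......
...oo.
..o...
..o.o.
...o.>
step 21: .....v
......
...oo.
..o...
..o.o.
...o.o
step 22: ....<o
......
...oo.
..o...
..o.o.
...o.o
step 23: ....oo
......
...oo.
..o...
..o.o.
...o^o
step 24: ....oo
......
...oo.
..o...
..o.o.
...oo>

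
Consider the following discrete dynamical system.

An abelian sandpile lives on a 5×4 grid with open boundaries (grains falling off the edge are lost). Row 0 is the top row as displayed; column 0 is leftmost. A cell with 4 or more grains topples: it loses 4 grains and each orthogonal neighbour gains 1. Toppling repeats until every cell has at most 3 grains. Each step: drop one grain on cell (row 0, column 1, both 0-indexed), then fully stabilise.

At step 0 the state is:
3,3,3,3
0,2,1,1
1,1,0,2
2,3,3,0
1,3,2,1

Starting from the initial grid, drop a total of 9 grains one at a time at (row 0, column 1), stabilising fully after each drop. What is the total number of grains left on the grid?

gen 0: 3,3,3,3
0,2,1,1
1,1,0,2
2,3,3,0
1,3,2,1
gen 1: 0,2,1,0
1,3,2,2
1,1,0,2
2,3,3,0
1,3,2,1
gen 2: 0,3,1,0
1,3,2,2
1,1,0,2
2,3,3,0
1,3,2,1
gen 3: 1,1,2,0
2,0,3,2
1,2,0,2
2,3,3,0
1,3,2,1
gen 4: 1,2,2,0
2,0,3,2
1,2,0,2
2,3,3,0
1,3,2,1
gen 5: 1,3,2,0
2,0,3,2
1,2,0,2
2,3,3,0
1,3,2,1
gen 6: 2,0,3,0
2,1,3,2
1,2,0,2
2,3,3,0
1,3,2,1
gen 7: 2,1,3,0
2,1,3,2
1,2,0,2
2,3,3,0
1,3,2,1
gen 8: 2,2,3,0
2,1,3,2
1,2,0,2
2,3,3,0
1,3,2,1
gen 9: 2,3,3,0
2,1,3,2
1,2,0,2
2,3,3,0
1,3,2,1

36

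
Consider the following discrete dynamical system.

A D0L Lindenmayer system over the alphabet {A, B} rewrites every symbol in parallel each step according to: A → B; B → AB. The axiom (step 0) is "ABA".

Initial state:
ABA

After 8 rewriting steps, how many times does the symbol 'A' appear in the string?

47

0) ABA
1) BABB
2) ABBABAB
3) BABABBABBAB
4) ABBABBABABBABABBAB
5) BABABBABABBABBABABBABBABABBAB
6) ABBABBABABBABBABABBABABBABBABABBABABBABBABABBAB
7) BABABBABABBABBABABBABABBABBABABBABBABABBABABBABBABABBABBABABBABABBABBABABBAB
8) ABBABBABABBABBABABBABABBABBABABBABBABABBABABBABBABABBABABB…BABBABABBABABBABBABABBABABBABBABABBABBABABBABABBABBABABBAB  (len 123)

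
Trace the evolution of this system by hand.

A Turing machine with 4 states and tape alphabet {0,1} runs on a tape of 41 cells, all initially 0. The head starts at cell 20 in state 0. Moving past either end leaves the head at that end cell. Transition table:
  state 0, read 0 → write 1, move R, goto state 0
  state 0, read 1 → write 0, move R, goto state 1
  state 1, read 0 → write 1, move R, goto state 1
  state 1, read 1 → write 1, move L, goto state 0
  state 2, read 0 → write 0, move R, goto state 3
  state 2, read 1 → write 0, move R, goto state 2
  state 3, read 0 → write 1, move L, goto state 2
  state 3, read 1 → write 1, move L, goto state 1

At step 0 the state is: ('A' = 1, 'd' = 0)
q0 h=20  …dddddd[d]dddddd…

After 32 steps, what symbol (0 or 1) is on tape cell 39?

0

gen 0: q0 h=20  …dddddd[d]dddddd…
gen 1: q0 h=21  …dddddA[d]dddddd…
gen 2: q0 h=22  …ddddAA[d]dddddd…
gen 3: q0 h=23  …dddAAA[d]dddddd…
gen 4: q0 h=24  …ddAAAA[d]dddddd…
gen 5: q0 h=25  …dAAAAA[d]dddddd…
gen 6: q0 h=26  …AAAAAA[d]dddddd…
gen 7: q0 h=27  …AAAAAA[d]dddddd…
gen 8: q0 h=28  …AAAAAA[d]dddddd…
gen 9: q0 h=29  …AAAAAA[d]dddddd…
gen 10: q0 h=30  …AAAAAA[d]dddddd…
gen 11: q0 h=31  …AAAAAA[d]dddddd…
gen 12: q0 h=32  …AAAAAA[d]dddddd…
gen 13: q0 h=33  …AAAAAA[d]dddddd…
gen 14: q0 h=34  …AAAAAA[d]dddddd|
gen 15: q0 h=35  …AAAAAA[d]ddddd|
gen 16: q0 h=36  …AAAAAA[d]dddd|
gen 17: q0 h=37  …AAAAAA[d]ddd|
gen 18: q0 h=38  …AAAAAA[d]dd|
gen 19: q0 h=39  …AAAAAA[d]d|
gen 20: q0 h=40  …AAAAAA[d]|
gen 21: q0 h=40  …AAAAAA[A]|
gen 22: q1 h=40  …AAAAAA[d]|
gen 23: q1 h=40  …AAAAAA[A]|
gen 24: q0 h=39  …AAAAAA[A]A|
gen 25: q1 h=40  …AAAAAd[A]|
gen 26: q0 h=39  …AAAAAA[d]A|
gen 27: q0 h=40  …AAAAAA[A]|
gen 28: q1 h=40  …AAAAAA[d]|
gen 29: q1 h=40  …AAAAAA[A]|
gen 30: q0 h=39  …AAAAAA[A]A|
gen 31: q1 h=40  …AAAAAd[A]|
gen 32: q0 h=39  …AAAAAA[d]A|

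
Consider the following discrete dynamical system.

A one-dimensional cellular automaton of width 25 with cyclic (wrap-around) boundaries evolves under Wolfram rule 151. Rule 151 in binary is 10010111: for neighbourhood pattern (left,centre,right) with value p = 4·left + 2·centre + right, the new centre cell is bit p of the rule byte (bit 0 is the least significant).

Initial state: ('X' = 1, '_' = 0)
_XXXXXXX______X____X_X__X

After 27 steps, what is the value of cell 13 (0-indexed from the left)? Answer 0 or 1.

1

gen 0: _XXXXXXX______X____X_X__X
gen 1: __XXXXX_XXXXXXXXXXXX_XXXX
gen 2: XX_XXX___XXXXXXXXXX___XX_
gen 3: ____X_XXX_XXXXXXXX_XXX___
gen 4: XXXXX__X___XXXXXX___X_XXX
gen 5: XXXX_XXXXXX_XXXX_XXXX__XX
gen 6: XXX___XXXX___XX___XX_XX_X
gen 7: XX_XXX_XX_XXX__XXX_______
gen 8: ____X______X_XX_X_XXXXXXX
gen 9: XXXXXXXXXXXX____X__XXXXX_
gen 10: _XXXXXXXXXX_XXXXXXX_XXX__
gen 11: X_XXXXXXXX___XXXXX___X_XX
gen 12: ___XXXXXX_XXX_XXX_XXXX__X
gen 13: XXX_XXXX___X___X___XX_XXX
gen 14: XX___XX_XXXXXXXXXXX____XX
gen 15: X_XXX____XXXXXXXXX_XXXX_X
gen 16: ___X_XXXX_XXXXXXX___XX___
gen 17: XXXX__XX___XXXXX_XXX__XXX
gen 18: XXX_XX__XXX_XXX___X_XX_XX
gen 19: XX____XX_X___X_XXXX_____X
gen 20: X_XXXX___XXXXX__XX_XXXXX_
gen 21: X__XX_XXX_XXX_XX____XXX__
gen 22: XXX____X___X____XXXX_X_XX
gen 23: XX_XXXXXXXXXXXXX_XX__X__X
gen 24: X___XXXXXXXXXXX____XXXXX_
gen 25: XXXX_XXXXXXXXX_XXXX_XXX__
gen 26: _XX___XXXXXXX___XX___X_XX
gen 27: ___XXX_XXXXX_XXX__XXXX___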